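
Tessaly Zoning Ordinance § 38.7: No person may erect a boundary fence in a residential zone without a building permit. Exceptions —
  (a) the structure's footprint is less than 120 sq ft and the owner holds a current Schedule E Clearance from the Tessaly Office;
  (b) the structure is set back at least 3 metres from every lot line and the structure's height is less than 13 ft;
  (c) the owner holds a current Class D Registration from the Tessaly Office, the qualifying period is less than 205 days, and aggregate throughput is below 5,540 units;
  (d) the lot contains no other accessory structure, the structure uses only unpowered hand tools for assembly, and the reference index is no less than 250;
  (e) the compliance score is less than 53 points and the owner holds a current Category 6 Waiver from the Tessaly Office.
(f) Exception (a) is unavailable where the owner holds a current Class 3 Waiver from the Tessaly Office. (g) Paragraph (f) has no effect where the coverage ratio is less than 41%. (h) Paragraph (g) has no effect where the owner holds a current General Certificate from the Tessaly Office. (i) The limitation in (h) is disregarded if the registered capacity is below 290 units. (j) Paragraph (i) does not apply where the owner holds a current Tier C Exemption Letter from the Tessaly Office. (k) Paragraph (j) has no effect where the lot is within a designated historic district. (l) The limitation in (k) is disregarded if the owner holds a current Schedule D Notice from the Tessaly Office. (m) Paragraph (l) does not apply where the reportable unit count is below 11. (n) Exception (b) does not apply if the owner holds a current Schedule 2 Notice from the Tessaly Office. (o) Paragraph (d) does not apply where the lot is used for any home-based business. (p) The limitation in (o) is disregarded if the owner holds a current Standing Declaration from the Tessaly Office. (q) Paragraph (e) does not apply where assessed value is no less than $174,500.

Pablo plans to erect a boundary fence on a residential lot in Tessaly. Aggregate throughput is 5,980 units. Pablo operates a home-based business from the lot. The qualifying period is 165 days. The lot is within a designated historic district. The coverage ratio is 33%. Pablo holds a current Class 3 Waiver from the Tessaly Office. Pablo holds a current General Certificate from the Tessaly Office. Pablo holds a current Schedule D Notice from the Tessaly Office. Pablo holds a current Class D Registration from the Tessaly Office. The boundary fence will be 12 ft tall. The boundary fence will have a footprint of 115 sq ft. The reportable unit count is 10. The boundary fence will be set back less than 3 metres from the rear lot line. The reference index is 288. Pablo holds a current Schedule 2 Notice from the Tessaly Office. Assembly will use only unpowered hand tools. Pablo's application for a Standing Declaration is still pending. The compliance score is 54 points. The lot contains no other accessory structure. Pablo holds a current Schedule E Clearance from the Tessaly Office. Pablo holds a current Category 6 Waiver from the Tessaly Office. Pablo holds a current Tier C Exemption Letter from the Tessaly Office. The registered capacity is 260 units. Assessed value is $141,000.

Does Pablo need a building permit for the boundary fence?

Exception (a)'s conditions are all satisfied: the structure's footprint is 115 sq ft, less than the 120 sq ft limit; a current Schedule E Clearance is held. Considering the limiting provisions: (f) would limit (a) — a current Class 3 Waiver is held — but (g) sets (f) aside: (g) operates against (f): the coverage ratio is 33%, less than the 41% limit. (h) would limit (g) — a current General Certificate is held — but (i) sets (h) aside: (i) operates against (h): the registered capacity is 260 units, below the 290 units limit. (j) operates (a current Tier C Exemption Letter is held), but is set aside by (k): (k) operates against (j): the lot is in a historic district. (l) applies (a current Schedule D Notice is held), but is displaced by (m): (m) is triggered — the reportable unit count is 10, below the 11 limit. Exception (a) stands.
Exception (b) does not apply: the rear setback is under 3 m.
Exception (c) requires that aggregate throughput is below 5,540 units; but aggregate throughput is 5,980 units, not below 5,540 units, so (c) is unavailable.
Exception (d)'s conditions are all satisfied: the lot has no other accessory structure; assembly uses only hand tools; the reference index is 288, meeting the 250 threshold. However, paragraphs (o)–(p) must be considered: (o) operates — a home-based business operates on the lot. (p), which would lift (o), is inapplicable — no current Standing Declaration is held. (d) is therefore removed.
Exception (e) requires that the compliance score is less than 53 points; but the compliance score is 54 points, not less than 53 points, so (e) is unavailable.

No — exception (a) applies; Pablo does not need a building permit.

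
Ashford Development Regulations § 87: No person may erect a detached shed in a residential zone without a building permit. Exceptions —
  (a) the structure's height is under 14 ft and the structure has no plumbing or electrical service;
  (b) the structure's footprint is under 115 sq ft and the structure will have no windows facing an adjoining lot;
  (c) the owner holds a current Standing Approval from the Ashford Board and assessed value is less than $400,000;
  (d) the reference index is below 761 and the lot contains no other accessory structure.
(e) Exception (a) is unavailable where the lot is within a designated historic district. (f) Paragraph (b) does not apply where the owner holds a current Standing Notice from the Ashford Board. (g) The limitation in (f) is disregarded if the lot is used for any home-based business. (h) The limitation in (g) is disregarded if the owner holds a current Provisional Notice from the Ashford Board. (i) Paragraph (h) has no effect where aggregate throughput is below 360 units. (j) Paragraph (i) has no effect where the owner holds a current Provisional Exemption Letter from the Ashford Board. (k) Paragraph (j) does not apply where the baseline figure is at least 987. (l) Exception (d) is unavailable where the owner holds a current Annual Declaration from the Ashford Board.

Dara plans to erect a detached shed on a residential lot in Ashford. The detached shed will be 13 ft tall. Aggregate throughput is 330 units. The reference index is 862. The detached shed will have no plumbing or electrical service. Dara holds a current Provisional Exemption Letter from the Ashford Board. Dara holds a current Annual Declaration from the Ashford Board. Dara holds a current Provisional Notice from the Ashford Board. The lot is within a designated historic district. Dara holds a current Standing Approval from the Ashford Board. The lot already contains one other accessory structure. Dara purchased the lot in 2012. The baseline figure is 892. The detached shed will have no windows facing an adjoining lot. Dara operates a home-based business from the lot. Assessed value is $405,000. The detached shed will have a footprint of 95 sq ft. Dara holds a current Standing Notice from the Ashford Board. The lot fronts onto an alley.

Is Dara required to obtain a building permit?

Yes — Dara must obtain a building permit.

Exception (a)'s conditions are all satisfied: the structure's height is 13 ft, under the 14 ft limit; there is no plumbing or electrical service. Turning to paragraph (e): (e) operates against (a): the lot is in a historic district. (a) is therefore removed.
Exception (b): the structure's footprint is 95 sq ft, under the 115 sq ft limit; no windows face an adjoining lot — every condition holds. But applying paragraphs (f)–(k): (f) operates against (b): a current Standing Notice is held. (g) would limit (f) — a home-based business operates on the lot — but (h) sets (g) aside: (h) operates against (g): a current Provisional Notice is held. (i) is engaged (aggregate throughput is 330 units, below the 360 units limit), but is overridden by (j): (j) operates against (i): a current Provisional Exemption Letter is held. (k) is not engaged (the baseline figure is 892, short of 987), so (j) stands. Exception (b) does not apply.
Exception (c) fails — assessed value is $405,000, not less than $400,000.
Exception (d) fails — the reference index is 862, not below 761.
No exception applies. The general rule governs.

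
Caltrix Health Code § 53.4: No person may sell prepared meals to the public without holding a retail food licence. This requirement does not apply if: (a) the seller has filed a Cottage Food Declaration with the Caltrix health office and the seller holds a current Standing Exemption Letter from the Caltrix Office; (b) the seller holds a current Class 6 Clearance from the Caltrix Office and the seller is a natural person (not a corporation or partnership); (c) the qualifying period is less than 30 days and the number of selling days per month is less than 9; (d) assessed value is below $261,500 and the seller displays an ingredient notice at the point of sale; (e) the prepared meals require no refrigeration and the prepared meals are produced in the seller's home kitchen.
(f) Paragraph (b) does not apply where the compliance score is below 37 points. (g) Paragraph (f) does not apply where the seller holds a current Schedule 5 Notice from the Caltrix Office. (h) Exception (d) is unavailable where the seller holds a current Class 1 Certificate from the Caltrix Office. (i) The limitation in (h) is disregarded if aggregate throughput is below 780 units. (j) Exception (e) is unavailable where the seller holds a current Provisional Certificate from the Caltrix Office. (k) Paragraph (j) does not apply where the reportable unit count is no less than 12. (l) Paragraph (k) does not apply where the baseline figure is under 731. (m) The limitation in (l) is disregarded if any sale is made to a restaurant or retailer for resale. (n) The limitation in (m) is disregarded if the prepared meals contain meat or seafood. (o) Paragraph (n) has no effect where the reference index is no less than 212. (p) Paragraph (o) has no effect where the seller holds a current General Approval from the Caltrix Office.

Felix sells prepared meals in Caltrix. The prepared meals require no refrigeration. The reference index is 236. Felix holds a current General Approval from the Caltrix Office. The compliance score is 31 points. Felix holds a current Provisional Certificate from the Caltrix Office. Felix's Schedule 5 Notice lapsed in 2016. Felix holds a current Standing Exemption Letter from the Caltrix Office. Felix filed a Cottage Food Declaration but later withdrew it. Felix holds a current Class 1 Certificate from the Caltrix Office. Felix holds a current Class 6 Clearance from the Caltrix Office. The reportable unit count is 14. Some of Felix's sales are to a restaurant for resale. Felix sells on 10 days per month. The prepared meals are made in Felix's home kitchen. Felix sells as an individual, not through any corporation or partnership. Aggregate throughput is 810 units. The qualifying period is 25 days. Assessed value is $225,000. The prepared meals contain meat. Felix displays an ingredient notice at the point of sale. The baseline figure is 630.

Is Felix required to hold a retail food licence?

Yes — Felix must hold a retail food licence.

Exception (a) requires that the seller has filed a Cottage Food Declaration with the Caltrix health office; but the Cottage Food Declaration was withdrawn, so (a) is unavailable.
Exception (b) is satisfied on its face — a current Class 6 Clearance is held; the seller is a natural person. But applying paragraphs (f)–(g): (f) operates — the compliance score is 31 points, below the 37 points limit. (g), which would lift (f), does not operate here — no current Schedule 5 Notice is held. So (b) is unavailable.
Exception (c) does not apply: the number of selling days per month is 10, not less than 9.
All of (d)'s requirements are met (assessed value is $225,000, below the $261,500 limit; an ingredient notice is displayed). However, paragraphs (h)–(i) must be considered: (h) operates against (d): a current Class 1 Certificate is held. (i) is inapplicable (aggregate throughput is 810 units, not below 780 units), so (h) stands. (d) is therefore removed.
All of (e)'s requirements are met (the prepared meals are shelf-stable; the prepared meals are home-kitchen produced). However, paragraphs (j)–(p) must be considered: (j) applies — a current Provisional Certificate is held. (k) is triggered (the reportable unit count is 14, meeting the 12 threshold), but is overridden by (l): (l) operates against (k): the baseline figure is 630, under the 731 limit. (m) would limit (l) — some sales are to a restaurant for resale — but (n) sets (m) aside: (n) applies — the prepared meals contain meat. (o) applies (the reference index is 236, meeting the 212 threshold), but yields to (p): (p) is triggered — a current General Approval is held. (e) is therefore removed.
No exception applies. The general rule governs.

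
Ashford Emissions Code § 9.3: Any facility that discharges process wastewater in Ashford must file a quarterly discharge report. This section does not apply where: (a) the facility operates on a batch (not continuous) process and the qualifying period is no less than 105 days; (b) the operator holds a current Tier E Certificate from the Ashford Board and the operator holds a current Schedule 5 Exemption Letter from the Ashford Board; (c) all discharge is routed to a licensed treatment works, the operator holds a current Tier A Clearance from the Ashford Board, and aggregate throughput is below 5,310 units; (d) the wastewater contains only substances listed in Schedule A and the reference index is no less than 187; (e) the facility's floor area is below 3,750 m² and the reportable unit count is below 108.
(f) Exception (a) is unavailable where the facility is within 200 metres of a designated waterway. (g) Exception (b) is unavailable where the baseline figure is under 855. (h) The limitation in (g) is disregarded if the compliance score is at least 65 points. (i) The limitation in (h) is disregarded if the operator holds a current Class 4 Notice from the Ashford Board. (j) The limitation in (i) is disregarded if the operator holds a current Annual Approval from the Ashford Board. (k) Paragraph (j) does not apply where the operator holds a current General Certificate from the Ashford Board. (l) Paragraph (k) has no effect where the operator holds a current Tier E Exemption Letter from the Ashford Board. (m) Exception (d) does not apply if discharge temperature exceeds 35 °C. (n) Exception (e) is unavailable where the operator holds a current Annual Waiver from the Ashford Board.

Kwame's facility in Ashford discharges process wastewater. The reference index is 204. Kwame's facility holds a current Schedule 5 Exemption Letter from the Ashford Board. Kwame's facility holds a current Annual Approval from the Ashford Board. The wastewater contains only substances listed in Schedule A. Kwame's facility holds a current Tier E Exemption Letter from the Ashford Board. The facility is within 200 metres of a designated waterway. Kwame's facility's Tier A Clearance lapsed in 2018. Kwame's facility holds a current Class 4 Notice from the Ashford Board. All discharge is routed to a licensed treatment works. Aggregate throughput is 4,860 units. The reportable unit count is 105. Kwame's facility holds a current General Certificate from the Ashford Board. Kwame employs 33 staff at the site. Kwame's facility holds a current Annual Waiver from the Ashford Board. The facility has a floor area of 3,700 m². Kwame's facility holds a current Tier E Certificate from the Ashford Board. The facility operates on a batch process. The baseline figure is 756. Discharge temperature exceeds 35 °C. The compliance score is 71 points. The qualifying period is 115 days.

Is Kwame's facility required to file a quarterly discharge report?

No — exception (b) applies; Kwame's facility is not required to file a quarterly discharge report.

Exception (a): the facility operates on a batch process; the qualifying period is 115 days, meeting the 105 days threshold — every condition holds. Turning to paragraph (f): (f) operates against (a): the facility is within 200 m of a designated waterway. So (a) is unavailable.
Exception (b) is satisfied on its face — a current Tier E Certificate is held; a current Schedule 5 Exemption Letter is held. As to paragraphs (g)–(l): (g) operates (the baseline figure is 756, under the 855 limit), but is displaced by (h): (h) operates against (g): the compliance score is 71 points, meeting the 65 points threshold. (i) is engaged (a current Class 4 Notice is held), but is displaced by (j): (j) is triggered — a current Annual Approval is held. (k) is engaged (a current General Certificate is held), but yields to (l): (l) applies — a current Tier E Exemption Letter is held. So (b) applies.
Exception (c) fails — there is no Tier A Clearance in force.
Exception (d): the wastewater is Schedule-A-only; the reference index is 204, meeting the 187 threshold — every condition holds. But: (m) applies — discharge temperature exceeds 35 °C. Exception (d) does not apply.
Exception (e): the facility's floor area is 3,700 m², below the 3,750 m² limit; the reportable unit count is 105, below the 108 limit — every condition holds. However, paragraph (n) must be considered: (n) operates against (e): a current Annual Waiver is held. So (e) is unavailable.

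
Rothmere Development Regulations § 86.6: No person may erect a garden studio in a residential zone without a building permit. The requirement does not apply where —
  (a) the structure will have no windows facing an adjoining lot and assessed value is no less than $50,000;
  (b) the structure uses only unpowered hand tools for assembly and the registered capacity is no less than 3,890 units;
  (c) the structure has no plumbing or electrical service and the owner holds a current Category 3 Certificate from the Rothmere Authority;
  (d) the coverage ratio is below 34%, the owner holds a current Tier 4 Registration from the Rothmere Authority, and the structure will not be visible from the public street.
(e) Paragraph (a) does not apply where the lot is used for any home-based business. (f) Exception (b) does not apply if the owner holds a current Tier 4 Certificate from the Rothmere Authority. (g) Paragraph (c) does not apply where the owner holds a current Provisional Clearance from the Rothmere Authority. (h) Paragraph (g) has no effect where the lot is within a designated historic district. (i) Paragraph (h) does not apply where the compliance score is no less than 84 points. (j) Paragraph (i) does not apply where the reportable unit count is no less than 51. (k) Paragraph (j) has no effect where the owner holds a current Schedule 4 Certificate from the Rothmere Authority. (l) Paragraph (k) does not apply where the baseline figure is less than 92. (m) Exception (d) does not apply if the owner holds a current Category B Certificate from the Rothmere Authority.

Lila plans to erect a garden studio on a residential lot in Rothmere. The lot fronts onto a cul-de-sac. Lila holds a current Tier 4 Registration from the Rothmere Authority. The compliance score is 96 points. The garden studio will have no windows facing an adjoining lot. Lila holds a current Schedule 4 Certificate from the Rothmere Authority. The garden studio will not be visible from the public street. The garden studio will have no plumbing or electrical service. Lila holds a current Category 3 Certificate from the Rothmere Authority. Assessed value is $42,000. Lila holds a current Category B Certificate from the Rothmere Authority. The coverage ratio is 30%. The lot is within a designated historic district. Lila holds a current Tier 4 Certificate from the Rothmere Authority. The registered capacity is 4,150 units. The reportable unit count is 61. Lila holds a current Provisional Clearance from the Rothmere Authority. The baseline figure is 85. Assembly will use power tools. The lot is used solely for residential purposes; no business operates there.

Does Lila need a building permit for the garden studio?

Exception (a) requires that assessed value is no less than $50,000; but assessed value is $42,000, short of $50,000, so (a) is unavailable.
Exception (b) fails — assembly uses power tools.
Exception (c) is satisfied on its face — there is no plumbing or electrical service; a current Category 3 Certificate is held. Under paragraphs (g)–(l): (g) would limit (c) — a current Provisional Clearance is held — but (h) sets (g) aside: (h) operates against (g): the lot is in a historic district. (i) would limit (h) — the compliance score is 96 points, meeting the 84 points threshold — but (j) sets (i) aside: (j) applies — the reportable unit count is 61, meeting the 51 threshold. (k) would limit (j) — a current Schedule 4 Certificate is held — but (l) sets (k) aside: (l) operates against (k): the baseline figure is 85, less than the 92 limit. (c) remains available.
Exception (d)'s conditions are all satisfied: the coverage ratio is 30%, below the 34% limit; a current Tier 4 Registration is held; the structure will not be visible from the street. But: (m) is engaged — a current Category B Certificate is held. So (d) is unavailable.

No — exception (c) applies; Lila does not need a building permit.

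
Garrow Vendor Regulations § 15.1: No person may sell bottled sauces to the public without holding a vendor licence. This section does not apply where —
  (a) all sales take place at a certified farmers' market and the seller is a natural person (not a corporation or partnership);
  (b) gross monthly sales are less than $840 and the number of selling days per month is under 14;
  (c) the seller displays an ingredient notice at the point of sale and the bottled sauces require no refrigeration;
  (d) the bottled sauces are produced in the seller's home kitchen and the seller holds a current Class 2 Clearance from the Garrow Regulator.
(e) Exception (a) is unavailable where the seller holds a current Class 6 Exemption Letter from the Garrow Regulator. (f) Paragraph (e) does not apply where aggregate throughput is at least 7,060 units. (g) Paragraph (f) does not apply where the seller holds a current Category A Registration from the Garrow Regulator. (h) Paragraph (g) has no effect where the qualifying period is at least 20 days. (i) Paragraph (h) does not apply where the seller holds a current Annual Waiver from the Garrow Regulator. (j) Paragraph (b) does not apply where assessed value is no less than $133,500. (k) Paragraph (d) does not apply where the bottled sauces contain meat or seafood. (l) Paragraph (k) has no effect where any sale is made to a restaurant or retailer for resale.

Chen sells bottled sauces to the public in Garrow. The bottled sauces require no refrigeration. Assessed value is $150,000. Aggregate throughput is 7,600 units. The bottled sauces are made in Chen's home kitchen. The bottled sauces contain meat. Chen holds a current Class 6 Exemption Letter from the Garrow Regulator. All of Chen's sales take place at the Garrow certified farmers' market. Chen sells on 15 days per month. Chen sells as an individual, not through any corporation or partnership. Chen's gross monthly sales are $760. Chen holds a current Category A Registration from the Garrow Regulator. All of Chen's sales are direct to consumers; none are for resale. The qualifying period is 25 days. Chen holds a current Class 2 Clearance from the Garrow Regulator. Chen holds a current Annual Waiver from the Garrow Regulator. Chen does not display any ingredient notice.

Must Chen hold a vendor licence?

Yes — Chen must hold a vendor licence.

All of (a)'s requirements are met (all sales are at a certified farmers' market; the seller is a natural person). However, paragraphs (e)–(i) must be considered: (e) operates against (a): a current Class 6 Exemption Letter is held. (f) would limit (e) — aggregate throughput is 7,600 units, meeting the 7,060 units threshold — but (g) sets (f) aside: (g) operates against (f): a current Category A Registration is held. (h) is engaged (the qualifying period is 25 days, meeting the 20 days threshold), but is itself disapplied by (i): (i) operates against (h): a current Annual Waiver is held. (a) is therefore removed.
Exception (b) fails — the number of selling days per month is 15, not under 14.
Exception (c) does not apply: no ingredient notice is displayed.
Exception (d)'s conditions are all satisfied: the bottled sauces are home-kitchen produced; a current Class 2 Clearance is held. But: (k) is engaged — the bottled sauces contain meat. (l) is not triggered (no sales are for resale), so (k) stands. So (d) is unavailable.
None of the exceptions is available; § 15.1 applies in full.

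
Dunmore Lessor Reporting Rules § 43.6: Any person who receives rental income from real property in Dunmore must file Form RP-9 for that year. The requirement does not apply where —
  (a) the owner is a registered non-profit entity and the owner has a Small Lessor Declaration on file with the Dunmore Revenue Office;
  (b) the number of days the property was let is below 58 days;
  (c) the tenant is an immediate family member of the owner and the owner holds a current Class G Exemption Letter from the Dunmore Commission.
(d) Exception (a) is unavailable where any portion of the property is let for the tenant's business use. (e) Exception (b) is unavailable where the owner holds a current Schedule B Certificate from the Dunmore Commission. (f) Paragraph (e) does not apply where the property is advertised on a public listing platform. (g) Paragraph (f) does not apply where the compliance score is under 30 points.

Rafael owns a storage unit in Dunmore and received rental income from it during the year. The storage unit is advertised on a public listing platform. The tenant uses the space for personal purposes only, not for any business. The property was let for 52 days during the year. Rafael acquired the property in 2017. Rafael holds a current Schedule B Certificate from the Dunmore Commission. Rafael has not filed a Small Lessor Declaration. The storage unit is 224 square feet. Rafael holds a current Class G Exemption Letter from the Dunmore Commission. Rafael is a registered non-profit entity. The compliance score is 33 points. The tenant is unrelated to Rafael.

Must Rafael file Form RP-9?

Exception (a) fails — no Small Lessor Declaration is on file.
Exception (b) is satisfied on its face — the number of days the property was let is 52 days, below the 58 days limit. Applying paragraphs (e)–(g): (e) would limit (b) — a current Schedule B Certificate is held — but (f) sets (e) aside: (f) applies — the property is publicly advertised. (g), which would lift (f), is inapplicable — the compliance score is 33 points, not under 30 points. Exception (b) stands.
Exception (c) requires that the tenant is an immediate family member of the owner; but the tenant is unrelated to the owner, so (c) is unavailable.

No — exception (b) applies; Rafael is not required to file Form RP-9.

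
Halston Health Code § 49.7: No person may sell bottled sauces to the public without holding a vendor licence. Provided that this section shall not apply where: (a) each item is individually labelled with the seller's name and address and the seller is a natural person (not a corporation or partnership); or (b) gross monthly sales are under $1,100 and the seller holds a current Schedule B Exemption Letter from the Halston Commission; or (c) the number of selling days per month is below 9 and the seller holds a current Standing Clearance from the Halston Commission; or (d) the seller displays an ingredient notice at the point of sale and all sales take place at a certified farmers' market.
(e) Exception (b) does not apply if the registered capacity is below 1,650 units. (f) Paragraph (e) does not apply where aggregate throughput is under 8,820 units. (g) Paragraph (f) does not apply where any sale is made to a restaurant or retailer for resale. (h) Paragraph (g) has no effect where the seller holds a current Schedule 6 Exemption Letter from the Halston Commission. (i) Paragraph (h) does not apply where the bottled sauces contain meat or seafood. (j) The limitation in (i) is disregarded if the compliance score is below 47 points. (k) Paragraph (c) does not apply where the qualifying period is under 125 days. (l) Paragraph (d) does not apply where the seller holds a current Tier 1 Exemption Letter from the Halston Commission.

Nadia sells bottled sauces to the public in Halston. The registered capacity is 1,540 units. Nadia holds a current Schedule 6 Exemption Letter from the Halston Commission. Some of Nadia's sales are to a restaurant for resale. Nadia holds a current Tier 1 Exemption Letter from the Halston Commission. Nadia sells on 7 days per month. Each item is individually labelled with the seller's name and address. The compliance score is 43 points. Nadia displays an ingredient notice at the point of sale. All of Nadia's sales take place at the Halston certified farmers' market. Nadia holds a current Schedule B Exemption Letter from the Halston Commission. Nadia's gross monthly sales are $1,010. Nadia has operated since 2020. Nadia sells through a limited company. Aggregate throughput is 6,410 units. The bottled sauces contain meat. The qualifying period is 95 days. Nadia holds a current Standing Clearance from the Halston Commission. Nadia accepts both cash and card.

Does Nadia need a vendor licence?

Exception (a) fails — the seller operates through a limited company.
Exception (b) is satisfied on its face — gross monthly sales are $1,010, under the $1,100 limit; a current Schedule B Exemption Letter is held. Considering the limiting provisions: (e) would limit (b) — the registered capacity is 1,540 units, below the 1,650 units limit — but (f) sets (e) aside: (f) operates against (e): aggregate throughput is 6,410 units, under the 8,820 units limit. (g) would limit (f) — some sales are to a restaurant for resale — but (h) sets (g) aside: (h) operates against (g): a current Schedule 6 Exemption Letter is held. (i) is triggered (the bottled sauces contain meat), but is displaced by (j): (j) operates against (i): the compliance score is 43 points, below the 47 points limit. Exception (b) stands.
Exception (c) is satisfied on its face — the number of selling days per month is 7, below the 9 limit; a current Standing Clearance is held. But: (k) is engaged — the qualifying period is 95 days, under the 125 days limit. So (c) is unavailable.
All of (d)'s requirements are met (an ingredient notice is displayed; all sales are at a certified farmers' market). But applying paragraph (l): (l) is triggered — a current Tier 1 Exemption Letter is held. Exception (d) does not apply.

No — exception (b) applies; Nadia is not required to hold a vendor licence.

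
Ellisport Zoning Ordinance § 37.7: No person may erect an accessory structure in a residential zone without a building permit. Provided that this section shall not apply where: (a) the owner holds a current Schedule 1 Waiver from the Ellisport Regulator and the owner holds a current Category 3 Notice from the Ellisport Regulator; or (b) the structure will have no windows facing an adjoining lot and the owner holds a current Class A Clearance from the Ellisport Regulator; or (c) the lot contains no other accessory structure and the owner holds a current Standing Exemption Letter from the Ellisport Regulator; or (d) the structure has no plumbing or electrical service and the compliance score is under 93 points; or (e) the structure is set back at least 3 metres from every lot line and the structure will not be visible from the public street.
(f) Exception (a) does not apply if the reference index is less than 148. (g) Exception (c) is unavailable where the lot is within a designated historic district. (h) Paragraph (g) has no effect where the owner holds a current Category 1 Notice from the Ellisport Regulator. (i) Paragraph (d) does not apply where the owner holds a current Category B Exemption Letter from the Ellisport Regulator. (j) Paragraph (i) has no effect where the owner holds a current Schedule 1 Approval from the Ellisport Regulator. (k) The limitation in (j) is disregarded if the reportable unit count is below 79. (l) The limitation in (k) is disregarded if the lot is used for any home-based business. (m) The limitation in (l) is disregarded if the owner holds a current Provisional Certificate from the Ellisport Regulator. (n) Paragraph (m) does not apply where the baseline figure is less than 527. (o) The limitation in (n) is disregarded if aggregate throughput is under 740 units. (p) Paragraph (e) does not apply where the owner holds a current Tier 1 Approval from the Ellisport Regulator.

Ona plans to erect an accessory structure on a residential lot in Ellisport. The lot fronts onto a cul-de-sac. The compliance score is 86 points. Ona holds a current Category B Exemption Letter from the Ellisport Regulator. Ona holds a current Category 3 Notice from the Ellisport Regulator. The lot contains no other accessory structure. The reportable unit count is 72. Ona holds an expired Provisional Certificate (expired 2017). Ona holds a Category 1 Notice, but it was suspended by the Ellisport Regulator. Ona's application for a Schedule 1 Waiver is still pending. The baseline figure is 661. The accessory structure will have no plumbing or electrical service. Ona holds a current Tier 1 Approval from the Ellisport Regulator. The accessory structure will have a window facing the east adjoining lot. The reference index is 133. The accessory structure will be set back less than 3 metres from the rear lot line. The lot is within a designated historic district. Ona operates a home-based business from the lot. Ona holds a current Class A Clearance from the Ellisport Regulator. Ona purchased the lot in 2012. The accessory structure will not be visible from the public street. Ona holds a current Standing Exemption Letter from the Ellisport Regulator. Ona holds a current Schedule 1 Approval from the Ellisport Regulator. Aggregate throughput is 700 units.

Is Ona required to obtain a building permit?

Exception (a) requires that the owner holds a current Schedule 1 Waiver from the Ellisport Regulator; but no current Schedule 1 Waiver is held, so (a) is unavailable.
Exception (b) requires that the structure will have no windows facing an adjoining lot; but a window faces an adjoining lot, so (b) is unavailable.
All of (c)'s requirements are met (the lot has no other accessory structure; a current Standing Exemption Letter is held). Turning to paragraphs (g)–(h): (g) operates — the lot is in a historic district. (h), which would lift (g), does not operate here — there is no Category 1 Notice in force. So (c) is unavailable.
All of (d)'s requirements are met (there is no plumbing or electrical service; the compliance score is 86 points, under the 93 points limit). Considering the limiting provisions: (i) operates (a current Category B Exemption Letter is held), but yields to (j): (j) operates against (i): a current Schedule 1 Approval is held. (k) would limit (j) — the reportable unit count is 72, below the 79 limit — but (l) sets (k) aside: (l) operates — a home-based business operates on the lot. (m) is inapplicable (no current Provisional Certificate is held), so (l) stands. So (d) applies.
Exception (e) does not apply: the rear setback is under 3 m.

No — exception (d) applies; Ona does not need a building permit.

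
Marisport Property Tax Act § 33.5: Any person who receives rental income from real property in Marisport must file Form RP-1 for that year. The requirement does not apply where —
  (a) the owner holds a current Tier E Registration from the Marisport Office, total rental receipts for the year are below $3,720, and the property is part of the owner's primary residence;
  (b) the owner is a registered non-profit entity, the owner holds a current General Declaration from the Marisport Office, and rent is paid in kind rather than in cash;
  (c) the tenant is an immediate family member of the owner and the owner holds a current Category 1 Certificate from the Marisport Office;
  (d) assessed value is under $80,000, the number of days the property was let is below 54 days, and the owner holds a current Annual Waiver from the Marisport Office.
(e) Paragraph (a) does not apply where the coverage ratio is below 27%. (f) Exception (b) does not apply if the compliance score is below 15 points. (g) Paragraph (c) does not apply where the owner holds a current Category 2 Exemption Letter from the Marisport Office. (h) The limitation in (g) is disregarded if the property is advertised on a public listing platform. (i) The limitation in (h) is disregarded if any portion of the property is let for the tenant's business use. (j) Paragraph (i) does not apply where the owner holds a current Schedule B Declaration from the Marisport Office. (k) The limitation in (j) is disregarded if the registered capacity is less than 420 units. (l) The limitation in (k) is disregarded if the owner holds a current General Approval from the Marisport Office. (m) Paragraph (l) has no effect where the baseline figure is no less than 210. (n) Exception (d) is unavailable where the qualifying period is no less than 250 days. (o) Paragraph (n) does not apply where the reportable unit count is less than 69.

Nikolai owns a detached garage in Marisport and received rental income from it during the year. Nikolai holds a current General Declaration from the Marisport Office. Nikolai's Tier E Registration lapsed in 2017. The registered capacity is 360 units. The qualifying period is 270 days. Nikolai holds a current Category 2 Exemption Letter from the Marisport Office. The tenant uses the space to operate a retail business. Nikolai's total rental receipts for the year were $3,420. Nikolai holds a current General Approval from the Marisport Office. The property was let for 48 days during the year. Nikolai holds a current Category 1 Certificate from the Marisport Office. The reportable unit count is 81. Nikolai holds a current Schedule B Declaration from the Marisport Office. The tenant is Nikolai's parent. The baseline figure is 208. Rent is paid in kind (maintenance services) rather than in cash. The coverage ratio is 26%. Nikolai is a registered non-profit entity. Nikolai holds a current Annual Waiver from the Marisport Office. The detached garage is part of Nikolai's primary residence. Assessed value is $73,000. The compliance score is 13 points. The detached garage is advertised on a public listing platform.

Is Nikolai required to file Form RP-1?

Exception (a) requires that the owner holds a current Tier E Registration from the Marisport Office; but the Tier E Registration is not current, so (a) is unavailable.
All of (b)'s requirements are met (Nikolai is a registered non-profit; a current General Declaration is held; rent is paid in kind). But applying paragraph (f): (f) applies — the compliance score is 13 points, below the 15 points limit. (b) is therefore removed.
Exception (c) is satisfied on its face — the tenant is an immediate family member; a current Category 1 Certificate is held. Considering the limiting provisions: (g) operates (a current Category 2 Exemption Letter is held), but is itself disapplied by (h): (h) is engaged — the property is publicly advertised. (i) would limit (h) — the space is let for business use — but (j) sets (i) aside: (j) is engaged — a current Schedule B Declaration is held. (k) operates (the registered capacity is 360 units, less than the 420 units limit), but is displaced by (l): (l) operates against (k): a current General Approval is held. (m) does not operate here (the baseline figure is 208, short of 210), so (l) stands. Exception (c) stands.
Exception (d)'s conditions are all satisfied: assessed value is $73,000, under the $80,000 limit; the number of days the property was let is 48 days, below the 54 days limit; a current Annual Waiver is held. But applying paragraphs (n)–(o): (n) is triggered — the qualifying period is 270 days, meeting the 250 days threshold. (o), which would lift (n), is not triggered — the reportable unit count is 81, not less than 69. (d) is therefore removed.

No — exception (c) applies; Nikolai is not required to file Form RP-1.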